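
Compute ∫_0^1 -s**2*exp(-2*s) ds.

(5 - exp(2))*exp(-2)/4

Integrate by parts twice (u = s^2, dv = -exp(-2*s) ds).
An antiderivative is F(s) = (2*s**2 + 2*s + 1)*exp(-2*s)/4.
Then F(1) - F(0) = (5*exp(-2)/4) - (1/4) = (5 - exp(2))*exp(-2)/4.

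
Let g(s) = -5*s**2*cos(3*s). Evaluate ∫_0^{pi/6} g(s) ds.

10/27 - 5*pi**2/108

Integrate by parts twice (u = s^2, dv = -5*cos(3*s) ds).
An antiderivative is F(s) = -5*s**2*sin(3*s)/3 - 10*s*cos(3*s)/9 + 10*sin(3*s)/27.
Then F(pi/6) - F(0) = (10/27 - 5*pi**2/108) - (0) = 10/27 - 5*pi**2/108.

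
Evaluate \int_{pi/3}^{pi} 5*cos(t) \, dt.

-5*sqrt(3)/2

An antiderivative is F(t) = 5*sin(t).
Then F(pi) - F(pi/3) = (0) - (5*sqrt(3)/2) = -5*sqrt(3)/2.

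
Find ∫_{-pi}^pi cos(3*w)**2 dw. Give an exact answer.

pi

Use the identity cos^2(3*w) = (1 + cos(6*w))/2.
An antiderivative is F(w) = w/2 + sin(6*w)/12.
Then F(pi) - F(-pi) = (pi/2) - (-pi/2) = pi.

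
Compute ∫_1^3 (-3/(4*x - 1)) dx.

-3*log(11)/4 + 3*log(3)/4

An antiderivative is F(x) = -3*log(4*x - 1)/4.
Then F(3) - F(1) = (-3*log(11)/4) - (-3*log(3)/4) = -3*log(11)/4 + 3*log(3)/4.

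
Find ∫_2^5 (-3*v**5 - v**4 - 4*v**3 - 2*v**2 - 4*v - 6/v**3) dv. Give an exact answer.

By the power rule, an antiderivative is F(v) = -v**6/2 - v**5/5 - v**4 - 2*v**3/3 - 2*v**2 + 3/v**2.
Then F(5) - F(2) = (-1379357/150) - (-4019/60) = -912873/100.

-912873/100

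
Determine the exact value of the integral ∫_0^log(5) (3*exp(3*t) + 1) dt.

log(5) + 124

An antiderivative is F(t) = exp(3*t) + t.
Then F(log(5)) - F(0) = (log(5) + 125) - (1) = log(5) + 124.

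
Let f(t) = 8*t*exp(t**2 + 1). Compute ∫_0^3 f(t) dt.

Let u = t**2 + 1, so du = 2*t dt. When t = 0, u = 1; when t = 3, u = 10.
The integral becomes 4·∫ exp(u) du from 1 to 10, with antiderivative 4*exp(u).
Back in t: F(t) = 4*exp(t**2 + 1).
Then F(3) - F(0) = (4*exp(10)) - (4*exp(1)) = -4*exp(1)*(1 - exp(9)).

-4*exp(1)*(1 - exp(9))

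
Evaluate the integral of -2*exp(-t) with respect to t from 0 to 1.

-2 + 2*exp(-1)

An antiderivative is F(t) = 2*exp(-t).
Then F(1) - F(0) = (2*exp(-1)) - (2) = -2 + 2*exp(-1).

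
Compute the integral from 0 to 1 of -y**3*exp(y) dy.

Integrate by parts 3 times (u = y^3, dv = -exp(y) dy).
An antiderivative is F(y) = (-y**3 + 3*y**2 - 6*y + 6)*exp(y).
Then F(1) - F(0) = (2*E) - (6) = -6 + 2*E.

-6 + 2*E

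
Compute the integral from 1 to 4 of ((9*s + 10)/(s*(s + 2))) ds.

Factor the denominator: s**2 + 2*s = (s + 2)s.
Partial fractions: (9*s + 10)/(s*(s + 2)) = 4/(s + 2) + 5/s.
An antiderivative is F(s) = 5*log(s) + 4*log(s + 2).
Then F(4) - F(1) = (4*log(3) + 14*log(2)) - (log(81)) = 14*log(2).

14*log(2)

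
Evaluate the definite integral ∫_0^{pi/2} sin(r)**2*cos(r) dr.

1/3

Let u = sin(r), so du = cos(r) dr. When r = 0, u = 0; when r = pi/2, u = 1.
The integral becomes ∫ u**2 du from 0 to 1, with antiderivative u**3/3.
Back in r: F(r) = sin(r)**3/3.
Then F(pi/2) - F(0) = (1/3) - (0) = 1/3.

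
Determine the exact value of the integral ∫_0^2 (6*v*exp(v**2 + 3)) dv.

Let u = v**2 + 3, so du = 2*v dv. When v = 0, u = 3; when v = 2, u = 7.
The integral becomes 3·∫ exp(u) du from 3 to 7, with antiderivative 3*exp(u).
Back in v: F(v) = 3*exp(v**2 + 3).
Then F(2) - F(0) = (3*exp(7)) - (3*exp(3)) = -3*(1 - exp(4))*exp(3).

-3*(1 - exp(4))*exp(3)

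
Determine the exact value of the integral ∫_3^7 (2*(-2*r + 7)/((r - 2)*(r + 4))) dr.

Factor the denominator: r**2 + 2*r - 8 = (r + 4)(r - 2).
Partial fractions: 2*(-2*r + 7)/((r - 2)*(r + 4)) = -5/(r + 4) + 1/(r - 2).
An antiderivative is F(r) = log(r - 2) - 5*log(r + 4).
Then F(7) - F(3) = (-5*log(11) + log(5)) - (-5*log(7)) = -5*log(11) + log(5) + 5*log(7).

-5*log(11) + log(5) + 5*log(7)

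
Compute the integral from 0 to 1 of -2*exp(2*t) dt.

1 - exp(2)

An antiderivative is F(t) = -exp(2*t).
Then F(1) - F(0) = (-exp(2)) - (-1) = 1 - exp(2).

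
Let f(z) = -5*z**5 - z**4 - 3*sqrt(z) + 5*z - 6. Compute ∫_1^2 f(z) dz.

By the power rule, an antiderivative is F(z) = -5*z**6/6 - z**5/5 - 2*z**(3/2) + 5*z**2/2 - 6*z.
Then F(2) - F(1) = (-926/15 - 4*sqrt(2)) - (-98/15) = -276/5 - 4*sqrt(2).

-276/5 - 4*sqrt(2)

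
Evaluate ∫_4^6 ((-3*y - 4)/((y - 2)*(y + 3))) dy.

Factor the denominator: y**2 + y - 6 = (y + 3)(y - 2).
Partial fractions: (-3*y - 4)/((y - 2)*(y + 3)) = -1/(y + 3) - 2/(y - 2).
An antiderivative is F(y) = -2*log(y - 2) - log(y + 3).
Then F(6) - F(4) = (-4*log(2) - 2*log(3)) - (-log(28)) = log(7/36).

log(7/36)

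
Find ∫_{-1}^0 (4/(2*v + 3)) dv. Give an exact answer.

log(9)

An antiderivative is F(v) = 2*log(2*v + 3).
Then F(0) - F(-1) = (log(9)) - (0) = log(9).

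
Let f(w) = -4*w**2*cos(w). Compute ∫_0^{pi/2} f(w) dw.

Integrate by parts twice (u = w^2, dv = -4*cos(w) dw).
An antiderivative is F(w) = -4*w**2*sin(w) - 8*w*cos(w) + 8*sin(w).
Then F(pi/2) - F(0) = (8 - pi**2) - (0) = 8 - pi**2.

8 - pi**2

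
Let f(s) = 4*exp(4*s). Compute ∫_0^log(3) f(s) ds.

Let u = exp(s), so du = exp(s) ds. When s = 0, u = 1; when s = log(3), u = 3.
The integral becomes 4·∫ u**3 du from 1 to 3, with antiderivative u**4.
Back in s: F(s) = exp(4*s).
Then F(log(3)) - F(0) = (81) - (1) = 80.

80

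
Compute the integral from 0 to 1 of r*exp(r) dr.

1

Integrate by parts once (u = r, dv = exp(r) dr).
An antiderivative is F(r) = (r - 1)*exp(r).
Then F(1) - F(0) = (0) - (-1) = 1.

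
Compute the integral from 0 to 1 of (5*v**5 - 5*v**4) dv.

-1/6

By the power rule, an antiderivative is F(v) = 5*v**6/6 - v**5.
Then F(1) - F(0) = (-1/6) - (0) = -1/6.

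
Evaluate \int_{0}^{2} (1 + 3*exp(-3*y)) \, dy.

3 - exp(-6)

An antiderivative is F(y) = y - exp(-3*y).
Then F(2) - F(0) = (2 - exp(-6)) - (-1) = 3 - exp(-6).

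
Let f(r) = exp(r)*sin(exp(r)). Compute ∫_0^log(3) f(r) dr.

cos(1) - cos(3)

Let u = exp(r), so du = exp(r) dr. When r = 0, u = 1; when r = log(3), u = 3.
The integral becomes ∫ sin(u) du from 1 to 3, with antiderivative -cos(u).
Back in r: F(r) = -cos(exp(r)).
Then F(log(3)) - F(0) = (-cos(3)) - (-cos(1)) = cos(1) - cos(3).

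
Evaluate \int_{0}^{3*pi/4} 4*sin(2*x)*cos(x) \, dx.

2*sqrt(2)/3 + 8/3

Use the identity sin(2*x)cos(x) = [sin(3*x) + sin(x)]/2.
An antiderivative is F(x) = -2*cos(x) - 2*cos(3*x)/3.
Then F(3*pi/4) - F(0) = (2*sqrt(2)/3) - (-8/3) = 2*sqrt(2)/3 + 8/3.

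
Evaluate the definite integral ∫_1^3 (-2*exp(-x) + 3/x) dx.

An antiderivative is F(x) = 3*log(x) + 2*exp(-x).
Then F(3) - F(1) = (2*exp(-3) + 3*log(3)) - (2*exp(-1)) = -2*exp(-1) + 2*exp(-3) + 3*log(3).

-2*exp(-1) + 2*exp(-3) + 3*log(3)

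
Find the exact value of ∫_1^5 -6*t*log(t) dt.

36 - 75*log(5)

Integrate by parts once (u = ln t, dv = -6*t dt).
An antiderivative is F(t) = -3*t**2*(2*log(t) - 1)/2.
Then F(5) - F(1) = (75/2 - 75*log(5)) - (3/2) = 36 - 75*log(5).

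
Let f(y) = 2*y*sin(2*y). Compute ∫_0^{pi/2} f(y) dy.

Integrate by parts once (u = y, dv = 2*sin(2*y) dy).
An antiderivative is F(y) = -y*cos(2*y) + sin(2*y)/2.
Then F(pi/2) - F(0) = (pi/2) - (0) = pi/2.

pi/2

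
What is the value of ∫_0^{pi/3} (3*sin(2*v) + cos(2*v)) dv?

sqrt(3)/4 + 9/4

An antiderivative is F(v) = sin(2*v)/2 - 3*cos(2*v)/2.
Then F(pi/3) - F(0) = (sqrt(3)/4 + 3/4) - (-3/2) = sqrt(3)/4 + 9/4.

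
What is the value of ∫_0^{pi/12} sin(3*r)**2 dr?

Use the identity sin^2(3*r) = (1 - cos(6*r))/2.
An antiderivative is F(r) = r/2 - sin(6*r)/12.
Then F(pi/12) - F(0) = (-1/12 + pi/24) - (0) = -1/12 + pi/24.

-1/12 + pi/24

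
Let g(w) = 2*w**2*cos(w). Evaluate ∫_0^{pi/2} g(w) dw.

-4 + pi**2/2

Integrate by parts twice (u = w^2, dv = 2*cos(w) dw).
An antiderivative is F(w) = 2*w**2*sin(w) + 4*w*cos(w) - 4*sin(w).
Then F(pi/2) - F(0) = (-4 + pi**2/2) - (0) = -4 + pi**2/2.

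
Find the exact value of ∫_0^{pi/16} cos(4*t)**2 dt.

1/16 + pi/32

Use the identity cos^2(4*t) = (1 + cos(8*t))/2.
An antiderivative is F(t) = t/2 + sin(8*t)/16.
Then F(pi/16) - F(0) = (1/16 + pi/32) - (0) = 1/16 + pi/32.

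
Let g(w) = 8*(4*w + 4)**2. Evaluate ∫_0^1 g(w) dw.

896/3

Let u = 4*w + 4, so du = 4 dw. When w = 0, u = 4; when w = 1, u = 8.
The integral becomes 2·∫ u**2 du from 4 to 8, with antiderivative 2*u**3/3.
Back in w: F(w) = 2*(4*w + 4)**3/3.
Then F(1) - F(0) = (1024/3) - (128/3) = 896/3.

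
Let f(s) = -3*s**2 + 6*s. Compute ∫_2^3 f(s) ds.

-4

By the power rule, an antiderivative is F(s) = -s**3 + 3*s**2.
Then F(3) - F(2) = (0) - (4) = -4.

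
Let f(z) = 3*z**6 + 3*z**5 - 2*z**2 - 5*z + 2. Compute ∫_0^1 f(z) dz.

-5/21

By the power rule, an antiderivative is F(z) = 3*z**7/7 + z**6/2 - 2*z**3/3 - 5*z**2/2 + 2*z.
Then F(1) - F(0) = (-5/21) - (0) = -5/21.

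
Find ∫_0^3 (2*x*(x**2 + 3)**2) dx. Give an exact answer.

567

Let u = x**2 + 3, so du = 2*x dx. When x = 0, u = 3; when x = 3, u = 12.
The integral becomes ∫ u**2 du from 3 to 12, with antiderivative u**3/3.
Back in x: F(x) = (x**2 + 3)**3/3.
Then F(3) - F(0) = (576) - (9) = 567.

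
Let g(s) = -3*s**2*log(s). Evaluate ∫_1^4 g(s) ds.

Integrate by parts once (u = ln s, dv = -3*s**2 ds).
An antiderivative is F(s) = -s**3*(3*log(s) - 1)/3.
Then F(4) - F(1) = (64/3 - 128*log(2)) - (1/3) = 21 - 128*log(2).

21 - 128*log(2)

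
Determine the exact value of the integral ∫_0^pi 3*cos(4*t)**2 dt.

Use the identity cos^2(4*t) = (1 + cos(8*t))/2.
An antiderivative is F(t) = 3*t/2 + 3*sin(8*t)/16.
Then F(pi) - F(0) = (3*pi/2) - (0) = 3*pi/2.

3*pi/2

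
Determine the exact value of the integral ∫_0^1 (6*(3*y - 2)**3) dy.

Let u = 3*y - 2, so du = 3 dy. When y = 0, u = -2; when y = 1, u = 1.
The integral becomes 2·∫ u**3 du from -2 to 1, with antiderivative u**4/2.
Back in y: F(y) = (3*y - 2)**4/2.
Then F(1) - F(0) = (1/2) - (8) = -15/2.

-15/2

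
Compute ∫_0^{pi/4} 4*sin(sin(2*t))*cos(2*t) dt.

2 - 2*cos(1)

Let u = sin(2*t), so du = 2*cos(2*t) dt. When t = 0, u = 0; when t = pi/4, u = 1.
The integral becomes 2·∫ sin(u) du from 0 to 1, with antiderivative -2*cos(u).
Back in t: F(t) = -2*cos(sin(2*t)).
Then F(pi/4) - F(0) = (-2*cos(1)) - (-2) = 2 - 2*cos(1).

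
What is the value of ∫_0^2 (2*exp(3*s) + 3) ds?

An antiderivative is F(s) = 2*exp(3*s)/3 + 3*s.
Then F(2) - F(0) = (6 + 2*exp(6)/3) - (2/3) = 16/3 + 2*exp(6)/3.

16/3 + 2*exp(6)/3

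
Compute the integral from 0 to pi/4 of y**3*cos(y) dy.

Integrate by parts 3 times (u = y^3, dv = cos(y) dy).
An antiderivative is F(y) = y**3*sin(y) + 3*y**2*cos(y) - 6*y*sin(y) - 6*cos(y).
Then F(pi/4) - F(0) = (sqrt(2)*(-384 - 96*pi + pi**3 + 12*pi**2)/128) - (-6) = -3*sqrt(2) - 3*sqrt(2)*pi/4 + sqrt(2)*pi**3/128 + 3*sqrt(2)*pi**2/32 + 6.

-3*sqrt(2) - 3*sqrt(2)*pi/4 + sqrt(2)*pi**3/128 + 3*sqrt(2)*pi**2/32 + 6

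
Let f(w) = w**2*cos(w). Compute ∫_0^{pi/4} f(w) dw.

sqrt(2)*(-32 + pi**2 + 8*pi)/32

Integrate by parts twice (u = w^2, dv = cos(w) dw).
An antiderivative is F(w) = w**2*sin(w) + 2*w*cos(w) - 2*sin(w).
Then F(pi/4) - F(0) = (sqrt(2)*(-32 + pi**2 + 8*pi)/32) - (0) = sqrt(2)*(-32 + pi**2 + 8*pi)/32.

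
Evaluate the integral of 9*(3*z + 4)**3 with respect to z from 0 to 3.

84915/4

Let u = 3*z + 4, so du = 3 dz. When z = 0, u = 4; when z = 3, u = 13.
The integral becomes 3·∫ u**3 du from 4 to 13, with antiderivative 3*u**4/4.
Back in z: F(z) = 3*(3*z + 4)**4/4.
Then F(3) - F(0) = (85683/4) - (192) = 84915/4.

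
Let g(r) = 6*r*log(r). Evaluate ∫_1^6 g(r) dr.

-105/2 + 108*log(2) + 108*log(3)

Integrate by parts once (u = ln r, dv = 6*r dr).
An antiderivative is F(r) = 3*r**2*(2*log(r) - 1)/2.
Then F(6) - F(1) = (-54 + 108*log(2) + 108*log(3)) - (-3/2) = -105/2 + 108*log(2) + 108*log(3).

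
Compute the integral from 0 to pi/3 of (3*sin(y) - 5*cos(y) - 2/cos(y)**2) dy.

3/2 - 9*sqrt(3)/2

An antiderivative is F(y) = -5*sin(y) - 3*cos(y) - 2*tan(y).
Then F(pi/3) - F(0) = (-9*sqrt(3)/2 - 3/2) - (-3) = 3/2 - 9*sqrt(3)/2.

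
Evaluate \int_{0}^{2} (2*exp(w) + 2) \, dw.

2 + 2*exp(2)

An antiderivative is F(w) = 2*w + 2*exp(w).
Then F(2) - F(0) = (4 + 2*exp(2)) - (2) = 2 + 2*exp(2).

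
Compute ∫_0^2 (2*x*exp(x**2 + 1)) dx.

-exp(1) + exp(5)

Let u = x**2 + 1, so du = 2*x dx. When x = 0, u = 1; when x = 2, u = 5.
The integral becomes ∫ exp(u) du from 1 to 5, with antiderivative exp(u).
Back in x: F(x) = exp(x**2 + 1).
Then F(2) - F(0) = (exp(5)) - (exp(1)) = -exp(1) + exp(5).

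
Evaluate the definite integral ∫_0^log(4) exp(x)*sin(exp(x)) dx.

cos(1) - cos(4)

Let u = exp(x), so du = exp(x) dx. When x = 0, u = 1; when x = log(4), u = 4.
The integral becomes ∫ sin(u) du from 1 to 4, with antiderivative -cos(u).
Back in x: F(x) = -cos(exp(x)).
Then F(log(4)) - F(0) = (-cos(4)) - (-cos(1)) = cos(1) - cos(4).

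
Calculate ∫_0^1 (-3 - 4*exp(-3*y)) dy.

-13/3 + 4*exp(-3)/3

An antiderivative is F(y) = -3*y + 4*exp(-3*y)/3.
Then F(1) - F(0) = (-3 + 4*exp(-3)/3) - (4/3) = -13/3 + 4*exp(-3)/3.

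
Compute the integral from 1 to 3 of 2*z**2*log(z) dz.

Integrate by parts once (u = ln z, dv = 2*z**2 dz).
An antiderivative is F(z) = 2*z**3*(3*log(z) - 1)/9.
Then F(3) - F(1) = (-6 + 18*log(3)) - (-2/9) = -52/9 + 18*log(3).

-52/9 + 18*log(3)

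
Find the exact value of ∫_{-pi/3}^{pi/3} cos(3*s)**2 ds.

Use the identity cos^2(3*s) = (1 + cos(6*s))/2.
An antiderivative is F(s) = s/2 + sin(6*s)/12.
Then F(pi/3) - F(-pi/3) = (pi/6) - (-pi/6) = pi/3.

pi/3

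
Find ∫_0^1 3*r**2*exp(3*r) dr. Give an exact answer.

Integrate by parts twice (u = r^2, dv = 3*exp(3*r) dr).
An antiderivative is F(r) = (9*r**2 - 6*r + 2)*exp(3*r)/9.
Then F(1) - F(0) = (5*exp(3)/9) - (2/9) = -2/9 + 5*exp(3)/9.

-2/9 + 5*exp(3)/9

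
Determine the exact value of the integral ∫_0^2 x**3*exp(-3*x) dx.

2/27 - 122*exp(-6)/27

Integrate by parts 3 times (u = x^3, dv = exp(-3*x) dx).
An antiderivative is F(x) = (-9*x**3 - 9*x**2 - 6*x - 2)*exp(-3*x)/27.
Then F(2) - F(0) = (-122*exp(-6)/27) - (-2/27) = 2/27 - 122*exp(-6)/27.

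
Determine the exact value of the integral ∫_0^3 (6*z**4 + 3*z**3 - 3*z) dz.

By the power rule, an antiderivative is F(z) = 6*z**5/5 + 3*z**4/4 - 3*z**2/2.
Then F(3) - F(0) = (6777/20) - (0) = 6777/20.

6777/20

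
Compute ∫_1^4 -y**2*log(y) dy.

7 - 128*log(2)/3

Integrate by parts once (u = ln y, dv = -y**2 dy).
An antiderivative is F(y) = -y**3*(3*log(y) - 1)/9.
Then F(4) - F(1) = (64/9 - 128*log(2)/3) - (1/9) = 7 - 128*log(2)/3.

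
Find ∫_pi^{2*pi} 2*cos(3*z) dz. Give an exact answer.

0

An antiderivative is F(z) = 2*sin(3*z)/3.
Then F(2*pi) - F(pi) = (0) - (0) = 0.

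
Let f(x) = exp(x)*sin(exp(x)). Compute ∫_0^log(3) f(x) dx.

cos(1) - cos(3)

Let u = exp(x), so du = exp(x) dx. When x = 0, u = 1; when x = log(3), u = 3.
The integral becomes ∫ sin(u) du from 1 to 3, with antiderivative -cos(u).
Back in x: F(x) = -cos(exp(x)).
Then F(log(3)) - F(0) = (-cos(3)) - (-cos(1)) = cos(1) - cos(3).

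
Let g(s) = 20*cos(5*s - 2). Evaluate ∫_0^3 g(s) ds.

Let u = 5*s - 2, so du = 5 ds. When s = 0, u = -2; when s = 3, u = 13.
The integral becomes 4·∫ cos(u) du from -2 to 13, with antiderivative 4*sin(u).
Back in s: F(s) = 4*sin(5*s - 2).
Then F(3) - F(0) = (4*sin(13)) - (-4*sin(2)) = 4*sin(13) + 4*sin(2).

4*sin(13) + 4*sin(2)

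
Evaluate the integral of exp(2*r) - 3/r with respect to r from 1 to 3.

An antiderivative is F(r) = exp(2*r)/2 - 3*log(r).
Then F(3) - F(1) = (-log(27) + exp(6)/2) - (exp(2)/2) = -exp(2)/2 - log(27) + exp(6)/2.

-exp(2)/2 - log(27) + exp(6)/2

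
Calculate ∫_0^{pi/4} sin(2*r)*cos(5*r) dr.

-5*sqrt(2)/42 - 2/21

Use the identity sin(2*r)cos(5*r) = [sin(7*r) + sin(-3*r)]/2.
An antiderivative is F(r) = cos(3*r)/6 - cos(7*r)/14.
Then F(pi/4) - F(0) = (-5*sqrt(2)/42) - (2/21) = -5*sqrt(2)/42 - 2/21.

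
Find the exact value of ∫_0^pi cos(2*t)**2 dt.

Use the identity cos^2(2*t) = (1 + cos(4*t))/2.
An antiderivative is F(t) = t/2 + sin(4*t)/8.
Then F(pi) - F(0) = (pi/2) - (0) = pi/2.

pi/2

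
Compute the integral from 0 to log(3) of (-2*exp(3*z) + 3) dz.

-52/3 + log(27)

An antiderivative is F(z) = -2*exp(3*z)/3 + 3*z.
Then F(log(3)) - F(0) = (-18 + 3*log(3)) - (-2/3) = -52/3 + log(27).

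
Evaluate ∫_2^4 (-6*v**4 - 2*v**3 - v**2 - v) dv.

-20026/15

By the power rule, an antiderivative is F(v) = -6*v**5/5 - v**4/2 - v**3/3 - v**2/2.
Then F(4) - F(2) = (-20792/15) - (-766/15) = -20026/15.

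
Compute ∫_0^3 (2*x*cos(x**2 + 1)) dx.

Let u = x**2 + 1, so du = 2*x dx. When x = 0, u = 1; when x = 3, u = 10.
The integral becomes ∫ cos(u) du from 1 to 10, with antiderivative sin(u).
Back in x: F(x) = sin(x**2 + 1).
Then F(3) - F(0) = (sin(10)) - (sin(1)) = -sin(1) + sin(10).

-sin(1) + sin(10)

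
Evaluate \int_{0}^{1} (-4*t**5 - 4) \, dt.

-14/3

By the power rule, an antiderivative is F(t) = -2*t**6/3 - 4*t.
Then F(1) - F(0) = (-14/3) - (0) = -14/3.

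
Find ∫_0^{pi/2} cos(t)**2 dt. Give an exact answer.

Use the identity cos^2(t) = (1 + cos(2*t))/2.
An antiderivative is F(t) = t/2 + sin(2*t)/4.
Then F(pi/2) - F(0) = (pi/4) - (0) = pi/4.

pi/4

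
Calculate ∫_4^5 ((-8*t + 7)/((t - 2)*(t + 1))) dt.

-8*log(3) - 2*log(2) + 5*log(5)

Factor the denominator: t**2 - t - 2 = (t + 1)(t - 2).
Partial fractions: (-8*t + 7)/((t - 2)*(t + 1)) = -5/(t + 1) - 3/(t - 2).
An antiderivative is F(t) = -3*log(t - 2) - 5*log(t + 1).
Then F(5) - F(4) = (-8*log(3) - 5*log(2)) - (-5*log(5) - 3*log(2)) = -8*log(3) - 2*log(2) + 5*log(5).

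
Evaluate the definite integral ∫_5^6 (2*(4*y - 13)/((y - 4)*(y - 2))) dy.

-5*log(3) + 13*log(2)

Factor the denominator: y**2 - 6*y + 8 = (y - 2)(y - 4).
Partial fractions: 2*(4*y - 13)/((y - 4)*(y - 2)) = 5/(y - 2) + 3/(y - 4).
An antiderivative is F(y) = 3*log(y - 4) + 5*log(y - 2).
Then F(6) - F(5) = (13*log(2)) - (5*log(3)) = -5*log(3) + 13*log(2).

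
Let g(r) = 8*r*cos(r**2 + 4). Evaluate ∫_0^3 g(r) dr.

4*sin(13) - 4*sin(4)

Let u = r**2 + 4, so du = 2*r dr. When r = 0, u = 4; when r = 3, u = 13.
The integral becomes 4·∫ cos(u) du from 4 to 13, with antiderivative 4*sin(u).
Back in r: F(r) = 4*sin(r**2 + 4).
Then F(3) - F(0) = (4*sin(13)) - (4*sin(4)) = 4*sin(13) - 4*sin(4).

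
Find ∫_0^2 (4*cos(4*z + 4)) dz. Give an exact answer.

sin(12) - sin(4)

Let u = 4*z + 4, so du = 4 dz. When z = 0, u = 4; when z = 2, u = 12.
The integral becomes ∫ cos(u) du from 4 to 12, with antiderivative sin(u).
Back in z: F(z) = sin(4*z + 4).
Then F(2) - F(0) = (sin(12)) - (sin(4)) = sin(12) - sin(4).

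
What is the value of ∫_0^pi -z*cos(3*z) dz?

2/9

Integrate by parts once (u = z, dv = -cos(3*z) dz).
An antiderivative is F(z) = -z*sin(3*z)/3 - cos(3*z)/9.
Then F(pi) - F(0) = (1/9) - (-1/9) = 2/9.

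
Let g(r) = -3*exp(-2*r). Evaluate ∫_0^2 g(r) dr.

An antiderivative is F(r) = 3*exp(-2*r)/2.
Then F(2) - F(0) = (3*exp(-4)/2) - (3/2) = -3/2 + 3*exp(-4)/2.

-3/2 + 3*exp(-4)/2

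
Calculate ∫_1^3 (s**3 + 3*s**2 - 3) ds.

By the power rule, an antiderivative is F(s) = s**4/4 + s**3 - 3*s.
Then F(3) - F(1) = (153/4) - (-7/4) = 40.

40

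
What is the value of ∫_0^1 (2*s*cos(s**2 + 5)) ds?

sin(6) - sin(5)

Let u = s**2 + 5, so du = 2*s ds. When s = 0, u = 5; when s = 1, u = 6.
The integral becomes ∫ cos(u) du from 5 to 6, with antiderivative sin(u).
Back in s: F(s) = sin(s**2 + 5).
Then F(1) - F(0) = (sin(6)) - (sin(5)) = sin(6) - sin(5).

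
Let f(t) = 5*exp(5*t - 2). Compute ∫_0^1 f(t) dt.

Let u = 5*t - 2, so du = 5 dt. When t = 0, u = -2; when t = 1, u = 3.
The integral becomes ∫ exp(u) du from -2 to 3, with antiderivative exp(u).
Back in t: F(t) = exp(5*t - 2).
Then F(1) - F(0) = (exp(3)) - (exp(-2)) = -(1 - exp(5))*exp(-2).

-(1 - exp(5))*exp(-2)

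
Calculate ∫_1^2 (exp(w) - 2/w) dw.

An antiderivative is F(w) = exp(w) - 2*log(w).
Then F(2) - F(1) = (-log(4) + exp(2)) - (exp(1)) = -exp(1) - log(4) + exp(2).

-exp(1) - log(4) + exp(2)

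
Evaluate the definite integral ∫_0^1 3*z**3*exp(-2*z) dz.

9/8 - 57*exp(-2)/8

Integrate by parts 3 times (u = z^3, dv = 3*exp(-2*z) dz).
An antiderivative is F(z) = (-12*z**3 - 18*z**2 - 18*z - 9)*exp(-2*z)/8.
Then F(1) - F(0) = (-57*exp(-2)/8) - (-9/8) = 9/8 - 57*exp(-2)/8.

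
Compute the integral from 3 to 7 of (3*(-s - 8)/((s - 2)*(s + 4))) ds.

-5*log(5) - 2*log(7) + 2*log(11)

Factor the denominator: s**2 + 2*s - 8 = (s + 4)(s - 2).
Partial fractions: 3*(-s - 8)/((s - 2)*(s + 4)) = 2/(s + 4) - 5/(s - 2).
An antiderivative is F(s) = -5*log(s - 2) + 2*log(s + 4).
Then F(7) - F(3) = (-5*log(5) + 2*log(11)) - (log(49)) = -5*log(5) - 2*log(7) + 2*log(11).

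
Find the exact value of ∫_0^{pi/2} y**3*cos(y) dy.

Integrate by parts 3 times (u = y^3, dv = cos(y) dy).
An antiderivative is F(y) = y**3*sin(y) + 3*y**2*cos(y) - 6*y*sin(y) - 6*cos(y).
Then F(pi/2) - F(0) = (pi*(-24 + pi**2)/8) - (-6) = -3*pi + pi**3/8 + 6.

-3*pi + pi**3/8 + 6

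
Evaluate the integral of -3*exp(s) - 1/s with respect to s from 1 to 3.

-3*exp(3) - log(3) + 3*exp(1)

An antiderivative is F(s) = -3*exp(s) - log(s).
Then F(3) - F(1) = (-3*exp(3) - log(3)) - (-3*exp(1)) = -3*exp(3) - log(3) + 3*exp(1).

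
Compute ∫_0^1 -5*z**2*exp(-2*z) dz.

-5/4 + 25*exp(-2)/4

Integrate by parts twice (u = z^2, dv = -5*exp(-2*z) dz).
An antiderivative is F(z) = (10*z**2 + 10*z + 5)*exp(-2*z)/4.
Then F(1) - F(0) = (25*exp(-2)/4) - (5/4) = -5/4 + 25*exp(-2)/4.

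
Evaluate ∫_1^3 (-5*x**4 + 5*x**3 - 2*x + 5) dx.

By the power rule, an antiderivative is F(x) = -x**5 + 5*x**4/4 - x**2 + 5*x.
Then F(3) - F(1) = (-543/4) - (17/4) = -140.

-140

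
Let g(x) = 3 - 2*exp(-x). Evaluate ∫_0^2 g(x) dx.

2*exp(-2) + 4

An antiderivative is F(x) = 3*x + 2*exp(-x).
Then F(2) - F(0) = (2*exp(-2) + 6) - (2) = 2*exp(-2) + 4.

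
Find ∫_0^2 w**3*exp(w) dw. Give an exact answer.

6 + 2*exp(2)

Integrate by parts 3 times (u = w^3, dv = exp(w) dw).
An antiderivative is F(w) = (w**3 - 3*w**2 + 6*w - 6)*exp(w).
Then F(2) - F(0) = (2*exp(2)) - (-6) = 6 + 2*exp(2).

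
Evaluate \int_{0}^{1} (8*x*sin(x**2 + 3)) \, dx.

4*cos(3) - 4*cos(4)

Let u = x**2 + 3, so du = 2*x dx. When x = 0, u = 3; when x = 1, u = 4.
The integral becomes 4·∫ sin(u) du from 3 to 4, with antiderivative -4*cos(u).
Back in x: F(x) = -4*cos(x**2 + 3).
Then F(1) - F(0) = (-4*cos(4)) - (-4*cos(3)) = 4*cos(3) - 4*cos(4).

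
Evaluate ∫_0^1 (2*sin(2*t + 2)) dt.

Let u = 2*t + 2, so du = 2 dt. When t = 0, u = 2; when t = 1, u = 4.
The integral becomes ∫ sin(u) du from 2 to 4, with antiderivative -cos(u).
Back in t: F(t) = -cos(2*t + 2).
Then F(1) - F(0) = (-cos(4)) - (-cos(2)) = cos(2) - cos(4).

cos(2) - cos(4)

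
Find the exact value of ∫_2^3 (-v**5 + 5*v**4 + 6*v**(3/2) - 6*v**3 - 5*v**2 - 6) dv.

-35 - 48*sqrt(2)/5 + 108*sqrt(3)/5

By the power rule, an antiderivative is F(v) = -v**6/6 + 12*v**(5/2)/5 + v**5 - 3*v**4/2 - 5*v**3/3 - 6*v.
Then F(3) - F(2) = (-63 + 108*sqrt(3)/5) - (-28 + 48*sqrt(2)/5) = -35 - 48*sqrt(2)/5 + 108*sqrt(3)/5.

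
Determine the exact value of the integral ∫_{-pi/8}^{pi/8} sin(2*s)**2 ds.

-1/4 + pi/8

Use the identity sin^2(2*s) = (1 - cos(4*s))/2.
An antiderivative is F(s) = s/2 - sin(4*s)/8.
Then F(pi/8) - F(-pi/8) = (-1/8 + pi/16) - (1/8 - pi/16) = -1/4 + pi/8.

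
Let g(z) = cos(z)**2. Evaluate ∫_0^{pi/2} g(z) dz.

pi/4

Use the identity cos^2(z) = (1 + cos(2*z))/2.
An antiderivative is F(z) = z/2 + sin(2*z)/4.
Then F(pi/2) - F(0) = (pi/4) - (0) = pi/4.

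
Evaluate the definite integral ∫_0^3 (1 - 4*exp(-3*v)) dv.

4*exp(-9)/3 + 5/3

An antiderivative is F(v) = v + 4*exp(-3*v)/3.
Then F(3) - F(0) = (4*exp(-9)/3 + 3) - (4/3) = 4*exp(-9)/3 + 5/3.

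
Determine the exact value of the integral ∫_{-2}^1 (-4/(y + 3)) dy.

-8*log(2)

An antiderivative is F(y) = -4*log(y + 3).
Then F(1) - F(-2) = (-8*log(2)) - (0) = -8*log(2).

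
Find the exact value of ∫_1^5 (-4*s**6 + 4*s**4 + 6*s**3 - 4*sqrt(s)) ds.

-4326464/105 - 40*sqrt(5)/3

By the power rule, an antiderivative is F(s) = -4*s**7/7 + 4*s**5/5 + 3*s**4/2 - 8*s**(3/2)/3.
Then F(5) - F(1) = (-576875/14 - 40*sqrt(5)/3) - (-197/210) = -4326464/105 - 40*sqrt(5)/3.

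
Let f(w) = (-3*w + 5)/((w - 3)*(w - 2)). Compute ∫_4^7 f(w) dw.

-9*log(2) + log(5)

Factor the denominator: w**2 - 5*w + 6 = (w - 2)(w - 3).
Partial fractions: (-3*w + 5)/((w - 3)*(w - 2)) = 1/(w - 2) - 4/(w - 3).
An antiderivative is F(w) = -4*log(w - 3) + log(w - 2).
Then F(7) - F(4) = (-8*log(2) + log(5)) - (log(2)) = -9*log(2) + log(5).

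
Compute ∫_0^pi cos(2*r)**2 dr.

Use the identity cos^2(2*r) = (1 + cos(4*r))/2.
An antiderivative is F(r) = r/2 + sin(4*r)/8.
Then F(pi) - F(0) = (pi/2) - (0) = pi/2.

pi/2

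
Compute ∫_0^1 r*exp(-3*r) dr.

Integrate by parts once (u = r, dv = exp(-3*r) dr).
An antiderivative is F(r) = (-3*r - 1)*exp(-3*r)/9.
Then F(1) - F(0) = (-4*exp(-3)/9) - (-1/9) = (-4 + exp(3))*exp(-3)/9.

(-4 + exp(3))*exp(-3)/9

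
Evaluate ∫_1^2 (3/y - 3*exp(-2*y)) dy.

An antiderivative is F(y) = 3*log(y) + 3*exp(-2*y)/2.
Then F(2) - F(1) = (3*exp(-4)/2 + 3*log(2)) - (3*exp(-2)/2) = -3*exp(-2)/2 + 3*exp(-4)/2 + 3*log(2).

-3*exp(-2)/2 + 3*exp(-4)/2 + 3*log(2)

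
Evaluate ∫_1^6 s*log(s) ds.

-35/4 + 18*log(2) + 18*log(3)

Integrate by parts once (u = ln s, dv = s ds).
An antiderivative is F(s) = s**2*(2*log(s) - 1)/4.
Then F(6) - F(1) = (-9 + 18*log(2) + 18*log(3)) - (-1/4) = -35/4 + 18*log(2) + 18*log(3).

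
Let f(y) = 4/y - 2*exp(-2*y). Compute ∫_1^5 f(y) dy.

-exp(-2) + exp(-10) + 4*log(5)

An antiderivative is F(y) = 4*log(y) + exp(-2*y).
Then F(5) - F(1) = (exp(-10) + 4*log(5)) - (exp(-2)) = -exp(-2) + exp(-10) + 4*log(5).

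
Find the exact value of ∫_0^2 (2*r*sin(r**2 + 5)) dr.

Let u = r**2 + 5, so du = 2*r dr. When r = 0, u = 5; when r = 2, u = 9.
The integral becomes ∫ sin(u) du from 5 to 9, with antiderivative -cos(u).
Back in r: F(r) = -cos(r**2 + 5).
Then F(2) - F(0) = (-cos(9)) - (-cos(5)) = cos(5) - cos(9).

cos(5) - cos(9)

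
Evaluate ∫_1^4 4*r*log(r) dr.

Integrate by parts once (u = ln r, dv = 4*r dr).
An antiderivative is F(r) = r**2*(2*log(r) - 1).
Then F(4) - F(1) = (-16 + 64*log(2)) - (-1) = -15 + 64*log(2).

-15 + 64*log(2)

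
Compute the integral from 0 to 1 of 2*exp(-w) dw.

2 - 2*exp(-1)

An antiderivative is F(w) = -2*exp(-w).
Then F(1) - F(0) = (-2*exp(-1)) - (-2) = 2 - 2*exp(-1).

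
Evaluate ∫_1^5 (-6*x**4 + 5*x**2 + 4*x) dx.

By the power rule, an antiderivative is F(x) = -6*x**5/5 + 5*x**3/3 + 2*x**2.
Then F(5) - F(1) = (-10475/3) - (37/15) = -52412/15.

-52412/15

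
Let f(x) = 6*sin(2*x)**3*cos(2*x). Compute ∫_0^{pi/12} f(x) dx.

3/64

Let u = sin(2*x), so du = 2*cos(2*x) dx. When x = 0, u = 0; when x = pi/12, u = 1/2.
The integral becomes 3·∫ u**3 du from 0 to 1/2, with antiderivative 3*u**4/4.
Back in x: F(x) = 3*sin(2*x)**4/4.
Then F(pi/12) - F(0) = (3/64) - (0) = 3/64.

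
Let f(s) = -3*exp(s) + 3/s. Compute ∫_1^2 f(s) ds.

An antiderivative is F(s) = -3*exp(s) + 3*log(s).
Then F(2) - F(1) = (-3*exp(2) + 3*log(2)) - (-3*exp(1)) = -3*exp(2) + 3*log(2) + 3*exp(1).

-3*exp(2) + 3*log(2) + 3*exp(1)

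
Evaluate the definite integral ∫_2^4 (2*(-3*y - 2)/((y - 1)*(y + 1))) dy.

-4*log(3) - log(5)

Factor the denominator: y**2 - 1 = (y + 1)(y - 1).
Partial fractions: 2*(-3*y - 2)/((y - 1)*(y + 1)) = -1/(y + 1) - 5/(y - 1).
An antiderivative is F(y) = -5*log(y - 1) - log(y + 1).
Then F(4) - F(2) = (-5*log(3) - log(5)) - (-log(3)) = -4*log(3) - log(5).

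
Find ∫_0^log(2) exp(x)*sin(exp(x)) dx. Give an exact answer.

Let u = exp(x), so du = exp(x) dx. When x = 0, u = 1; when x = log(2), u = 2.
The integral becomes ∫ sin(u) du from 1 to 2, with antiderivative -cos(u).
Back in x: F(x) = -cos(exp(x)).
Then F(log(2)) - F(0) = (-cos(2)) - (-cos(1)) = -cos(2) + cos(1).

-cos(2) + cos(1)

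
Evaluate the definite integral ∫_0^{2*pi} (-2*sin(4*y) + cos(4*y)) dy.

0

An antiderivative is F(y) = sin(4*y)/4 + cos(4*y)/2.
Then F(2*pi) - F(0) = (1/2) - (1/2) = 0.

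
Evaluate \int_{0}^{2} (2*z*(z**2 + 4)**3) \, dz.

Let u = z**2 + 4, so du = 2*z dz. When z = 0, u = 4; when z = 2, u = 8.
The integral becomes ∫ u**3 du from 4 to 8, with antiderivative u**4/4.
Back in z: F(z) = (z**2 + 4)**4/4.
Then F(2) - F(0) = (1024) - (64) = 960.

960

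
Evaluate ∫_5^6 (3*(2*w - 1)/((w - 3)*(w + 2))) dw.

-3*log(7) + 3*log(3) + 6*log(2)

Factor the denominator: w**2 - w - 6 = (w + 2)(w - 3).
Partial fractions: 3*(2*w - 1)/((w - 3)*(w + 2)) = 3/(w + 2) + 3/(w - 3).
An antiderivative is F(w) = 3*log(w - 3) + 3*log(w + 2).
Then F(6) - F(5) = (3*log(3) + 9*log(2)) - (3*log(2) + 3*log(7)) = -3*log(7) + 3*log(3) + 6*log(2).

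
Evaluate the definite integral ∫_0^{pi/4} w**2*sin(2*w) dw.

Integrate by parts twice (u = w^2, dv = sin(2*w) dw).
An antiderivative is F(w) = -w**2*cos(2*w)/2 + w*sin(2*w)/2 + cos(2*w)/4.
Then F(pi/4) - F(0) = (pi/8) - (1/4) = -1/4 + pi/8.

-1/4 + pi/8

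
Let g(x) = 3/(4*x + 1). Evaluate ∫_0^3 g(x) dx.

An antiderivative is F(x) = 3*log(4*x + 1)/4.
Then F(3) - F(0) = (3*log(13)/4) - (0) = 3*log(13)/4.

3*log(13)/4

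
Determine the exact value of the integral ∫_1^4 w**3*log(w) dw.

-255/16 + 128*log(2)

Integrate by parts once (u = ln w, dv = w**3 dw).
An antiderivative is F(w) = w**4*(4*log(w) - 1)/16.
Then F(4) - F(1) = (-16 + 128*log(2)) - (-1/16) = -255/16 + 128*log(2).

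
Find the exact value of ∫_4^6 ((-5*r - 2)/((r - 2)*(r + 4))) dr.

Factor the denominator: r**2 + 2*r - 8 = (r + 4)(r - 2).
Partial fractions: (-5*r - 2)/((r - 2)*(r + 4)) = -3/(r + 4) - 2/(r - 2).
An antiderivative is F(r) = -2*log(r - 2) - 3*log(r + 4).
Then F(6) - F(4) = (-7*log(2) - 3*log(5)) - (-11*log(2)) = -3*log(5) + 4*log(2).

-3*log(5) + 4*log(2)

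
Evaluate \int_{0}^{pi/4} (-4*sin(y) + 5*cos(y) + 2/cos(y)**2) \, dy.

An antiderivative is F(y) = 5*sin(y) + 4*cos(y) + 2*tan(y).
Then F(pi/4) - F(0) = (2 + 9*sqrt(2)/2) - (4) = -2 + 9*sqrt(2)/2.

-2 + 9*sqrt(2)/2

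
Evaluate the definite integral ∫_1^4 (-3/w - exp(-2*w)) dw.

(-12*exp(8)*log(2) - exp(6) + 1)*exp(-8)/2

An antiderivative is F(w) = -3*log(w) + exp(-2*w)/2.
Then F(4) - F(1) = (-6*log(2) + exp(-8)/2) - (exp(-2)/2) = (-12*exp(8)*log(2) - exp(6) + 1)*exp(-8)/2.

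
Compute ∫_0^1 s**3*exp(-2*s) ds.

Integrate by parts 3 times (u = s^3, dv = exp(-2*s) ds).
An antiderivative is F(s) = (-4*s**3 - 6*s**2 - 6*s - 3)*exp(-2*s)/8.
Then F(1) - F(0) = (-19*exp(-2)/8) - (-3/8) = 3/8 - 19*exp(-2)/8.

3/8 - 19*exp(-2)/8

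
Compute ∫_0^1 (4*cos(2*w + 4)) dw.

Let u = 2*w + 4, so du = 2 dw. When w = 0, u = 4; when w = 1, u = 6.
The integral becomes 2·∫ cos(u) du from 4 to 6, with antiderivative 2*sin(u).
Back in w: F(w) = 2*sin(2*w + 4).
Then F(1) - F(0) = (2*sin(6)) - (2*sin(4)) = 2*sin(6) - 2*sin(4).

2*sin(6) - 2*sin(4)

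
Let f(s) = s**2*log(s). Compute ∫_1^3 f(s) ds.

Integrate by parts once (u = ln s, dv = s**2 ds).
An antiderivative is F(s) = s**3*(3*log(s) - 1)/9.
Then F(3) - F(1) = (-3 + 9*log(3)) - (-1/9) = -26/9 + 9*log(3).

-26/9 + 9*log(3)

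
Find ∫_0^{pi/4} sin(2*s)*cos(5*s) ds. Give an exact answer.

Use the identity sin(2*s)cos(5*s) = [sin(7*s) + sin(-3*s)]/2.
An antiderivative is F(s) = cos(3*s)/6 - cos(7*s)/14.
Then F(pi/4) - F(0) = (-5*sqrt(2)/42) - (2/21) = -5*sqrt(2)/42 - 2/21.

-5*sqrt(2)/42 - 2/21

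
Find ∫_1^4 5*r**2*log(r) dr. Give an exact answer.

-35 + 640*log(2)/3

Integrate by parts once (u = ln r, dv = 5*r**2 dr).
An antiderivative is F(r) = 5*r**3*(3*log(r) - 1)/9.
Then F(4) - F(1) = (-320/9 + 640*log(2)/3) - (-5/9) = -35 + 640*log(2)/3.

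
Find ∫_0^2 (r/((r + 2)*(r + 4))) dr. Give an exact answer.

Factor the denominator: r**2 + 6*r + 8 = (r + 4)(r + 2).
Partial fractions: r/((r + 2)*(r + 4)) = 2/(r + 4) - 1/(r + 2).
An antiderivative is F(r) = -log(r + 2) + 2*log(r + 4).
Then F(2) - F(0) = (log(9)) - (log(8)) = log(9/8).

log(9/8)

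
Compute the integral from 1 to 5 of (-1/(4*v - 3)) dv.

-log(17)/4

An antiderivative is F(v) = -log(4*v - 3)/4.
Then F(5) - F(1) = (-log(17)/4) - (0) = -log(17)/4.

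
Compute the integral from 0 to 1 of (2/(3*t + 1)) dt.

An antiderivative is F(t) = 2*log(3*t + 1)/3.
Then F(1) - F(0) = (4*log(2)/3) - (0) = 4*log(2)/3.

4*log(2)/3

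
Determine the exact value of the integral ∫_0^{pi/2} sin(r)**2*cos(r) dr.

Let u = sin(r), so du = cos(r) dr. When r = 0, u = 0; when r = pi/2, u = 1.
The integral becomes ∫ u**2 du from 0 to 1, with antiderivative u**3/3.
Back in r: F(r) = sin(r)**3/3.
Then F(pi/2) - F(0) = (1/3) - (0) = 1/3.

1/3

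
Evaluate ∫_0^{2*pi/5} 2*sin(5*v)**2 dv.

Use the identity sin^2(5*v) = (1 - cos(10*v))/2.
An antiderivative is F(v) = v - sin(10*v)/10.
Then F(2*pi/5) - F(0) = (2*pi/5) - (0) = 2*pi/5.

2*pi/5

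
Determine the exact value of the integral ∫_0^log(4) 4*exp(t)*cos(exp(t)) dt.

Let u = exp(t), so du = exp(t) dt. When t = 0, u = 1; when t = log(4), u = 4.
The integral becomes 4·∫ cos(u) du from 1 to 4, with antiderivative 4*sin(u).
Back in t: F(t) = 4*sin(exp(t)).
Then F(log(4)) - F(0) = (4*sin(4)) - (4*sin(1)) = -4*sin(1) + 4*sin(4).

-4*sin(1) + 4*sin(4)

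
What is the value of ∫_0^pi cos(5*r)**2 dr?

pi/2

Use the identity cos^2(5*r) = (1 + cos(10*r))/2.
An antiderivative is F(r) = r/2 + sin(10*r)/20.
Then F(pi) - F(0) = (pi/2) - (0) = pi/2.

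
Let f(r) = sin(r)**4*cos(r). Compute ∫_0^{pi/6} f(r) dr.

Let u = sin(r), so du = cos(r) dr. When r = 0, u = 0; when r = pi/6, u = 1/2.
The integral becomes ∫ u**4 du from 0 to 1/2, with antiderivative u**5/5.
Back in r: F(r) = sin(r)**5/5.
Then F(pi/6) - F(0) = (1/160) - (0) = 1/160.

1/160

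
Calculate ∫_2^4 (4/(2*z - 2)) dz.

log(9)

An antiderivative is F(z) = 2*log(2*z - 2).
Then F(4) - F(2) = (log(36)) - (log(4)) = log(9).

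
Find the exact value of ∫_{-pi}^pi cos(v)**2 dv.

Use the identity cos^2(v) = (1 + cos(2*v))/2.
An antiderivative is F(v) = v/2 + sin(2*v)/4.
Then F(pi) - F(-pi) = (pi/2) - (-pi/2) = pi.

pi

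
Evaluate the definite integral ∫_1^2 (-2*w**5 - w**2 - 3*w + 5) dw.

By the power rule, an antiderivative is F(w) = -w**6/3 - w**3/3 - 3*w**2/2 + 5*w.
Then F(2) - F(1) = (-20) - (17/6) = -137/6.

-137/6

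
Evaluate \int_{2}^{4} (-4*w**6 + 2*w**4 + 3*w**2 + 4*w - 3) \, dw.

By the power rule, an antiderivative is F(w) = -4*w**7/7 + 2*w**5/5 + w**3 + 2*w**2 - 3*w.
Then F(4) - F(2) = (-310404/35) - (-1762/35) = -308642/35.

-308642/35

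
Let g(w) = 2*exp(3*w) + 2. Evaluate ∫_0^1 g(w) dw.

4/3 + 2*exp(3)/3

An antiderivative is F(w) = 2*exp(3*w)/3 + 2*w.
Then F(1) - F(0) = (2 + 2*exp(3)/3) - (2/3) = 4/3 + 2*exp(3)/3.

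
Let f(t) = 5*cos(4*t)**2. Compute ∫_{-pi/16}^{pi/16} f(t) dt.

Use the identity cos^2(4*t) = (1 + cos(8*t))/2.
An antiderivative is F(t) = 5*t/2 + 5*sin(8*t)/16.
Then F(pi/16) - F(-pi/16) = (5/16 + 5*pi/32) - (-5*pi/32 - 5/16) = 5/8 + 5*pi/16.

5/8 + 5*pi/16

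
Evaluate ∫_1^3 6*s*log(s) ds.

-12 + 27*log(3)

Integrate by parts once (u = ln s, dv = 6*s ds).
An antiderivative is F(s) = 3*s**2*(2*log(s) - 1)/2.
Then F(3) - F(1) = (-27/2 + 27*log(3)) - (-3/2) = -12 + 27*log(3).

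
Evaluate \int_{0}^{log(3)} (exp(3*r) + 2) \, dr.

log(9) + 26/3

An antiderivative is F(r) = exp(3*r)/3 + 2*r.
Then F(log(3)) - F(0) = (log(9) + 9) - (1/3) = log(9) + 26/3.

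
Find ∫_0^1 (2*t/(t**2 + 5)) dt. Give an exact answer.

log(6/5)

Let u = t**2 + 5, so du = 2*t dt. When t = 0, u = 5; when t = 1, u = 6.
The integral becomes ∫ 1/u du from 5 to 6, with antiderivative log(u).
Back in t: F(t) = log(t**2 + 5).
Then F(1) - F(0) = (log(6)) - (log(5)) = log(6/5).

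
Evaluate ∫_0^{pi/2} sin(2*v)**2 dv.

pi/4

Use the identity sin^2(2*v) = (1 - cos(4*v))/2.
An antiderivative is F(v) = v/2 - sin(4*v)/8.
Then F(pi/2) - F(0) = (pi/4) - (0) = pi/4.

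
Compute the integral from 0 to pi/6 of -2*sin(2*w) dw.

An antiderivative is F(w) = cos(2*w).
Then F(pi/6) - F(0) = (1/2) - (1) = -1/2.

-1/2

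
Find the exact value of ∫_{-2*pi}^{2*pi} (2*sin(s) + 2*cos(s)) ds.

An antiderivative is F(s) = 2*sin(s) - 2*cos(s).
Then F(2*pi) - F(-2*pi) = (-2) - (-2) = 0.

0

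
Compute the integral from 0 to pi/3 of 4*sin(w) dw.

An antiderivative is F(w) = -4*cos(w).
Then F(pi/3) - F(0) = (-2) - (-4) = 2.

2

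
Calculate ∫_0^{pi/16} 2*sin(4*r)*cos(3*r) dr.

Use the identity sin(4*r)cos(3*r) = [sin(7*r) + sin(r)]/2.
An antiderivative is F(r) = -cos(r) - cos(7*r)/7.
Then F(pi/16) - F(0) = (-cos(pi/16) - sin(pi/16)/7) - (-8/7) = -cos(pi/16) - sin(pi/16)/7 + 8/7.

-cos(pi/16) - sin(pi/16)/7 + 8/7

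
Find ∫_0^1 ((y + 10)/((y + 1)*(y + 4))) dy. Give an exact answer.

-2*log(5) + 7*log(2)

Factor the denominator: y**2 + 5*y + 4 = (y + 4)(y + 1).
Partial fractions: (y + 10)/((y + 1)*(y + 4)) = -2/(y + 4) + 3/(y + 1).
An antiderivative is F(y) = 3*log(y + 1) - 2*log(y + 4).
Then F(1) - F(0) = (log(8/25)) - (-log(16)) = -2*log(5) + 7*log(2).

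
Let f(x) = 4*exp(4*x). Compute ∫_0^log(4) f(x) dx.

Let u = exp(x), so du = exp(x) dx. When x = 0, u = 1; when x = log(4), u = 4.
The integral becomes 4·∫ u**3 du from 1 to 4, with antiderivative u**4.
Back in x: F(x) = exp(4*x).
Then F(log(4)) - F(0) = (256) - (1) = 255.

255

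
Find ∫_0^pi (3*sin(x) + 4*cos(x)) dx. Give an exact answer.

6

An antiderivative is F(x) = 4*sin(x) - 3*cos(x).
Then F(pi) - F(0) = (3) - (-3) = 6.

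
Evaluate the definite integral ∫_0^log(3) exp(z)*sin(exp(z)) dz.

Let u = exp(z), so du = exp(z) dz. When z = 0, u = 1; when z = log(3), u = 3.
The integral becomes ∫ sin(u) du from 1 to 3, with antiderivative -cos(u).
Back in z: F(z) = -cos(exp(z)).
Then F(log(3)) - F(0) = (-cos(3)) - (-cos(1)) = cos(1) - cos(3).

cos(1) - cos(3)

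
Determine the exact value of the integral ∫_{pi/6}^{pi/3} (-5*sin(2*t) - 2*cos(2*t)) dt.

-5/2

An antiderivative is F(t) = -sin(2*t) + 5*cos(2*t)/2.
Then F(pi/3) - F(pi/6) = (-5/4 - sqrt(3)/2) - (5/4 - sqrt(3)/2) = -5/2.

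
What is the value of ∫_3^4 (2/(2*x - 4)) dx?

log(2)

An antiderivative is F(x) = log(2*x - 4).
Then F(4) - F(3) = (log(4)) - (log(2)) = log(2).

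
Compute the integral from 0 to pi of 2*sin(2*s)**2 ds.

Use the identity sin^2(2*s) = (1 - cos(4*s))/2.
An antiderivative is F(s) = s - sin(4*s)/4.
Then F(pi) - F(0) = (pi) - (0) = pi.

pi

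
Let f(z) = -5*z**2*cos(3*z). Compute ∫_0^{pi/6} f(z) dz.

10/27 - 5*pi**2/108

Integrate by parts twice (u = z^2, dv = -5*cos(3*z) dz).
An antiderivative is F(z) = -5*z**2*sin(3*z)/3 - 10*z*cos(3*z)/9 + 10*sin(3*z)/27.
Then F(pi/6) - F(0) = (10/27 - 5*pi**2/108) - (0) = 10/27 - 5*pi**2/108.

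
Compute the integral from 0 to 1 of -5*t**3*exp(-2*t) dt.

Integrate by parts 3 times (u = t^3, dv = -5*exp(-2*t) dt).
An antiderivative is F(t) = (20*t**3 + 30*t**2 + 30*t + 15)*exp(-2*t)/8.
Then F(1) - F(0) = (95*exp(-2)/8) - (15/8) = -15/8 + 95*exp(-2)/8.

-15/8 + 95*exp(-2)/8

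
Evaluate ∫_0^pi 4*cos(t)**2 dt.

Use the identity cos^2(t) = (1 + cos(2*t))/2.
An antiderivative is F(t) = 2*t + sin(2*t).
Then F(pi) - F(0) = (2*pi) - (0) = 2*pi.

2*pi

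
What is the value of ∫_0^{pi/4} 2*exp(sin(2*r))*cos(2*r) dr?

Let u = sin(2*r), so du = 2*cos(2*r) dr. When r = 0, u = 0; when r = pi/4, u = 1.
The integral becomes ∫ exp(u) du from 0 to 1, with antiderivative exp(u).
Back in r: F(r) = exp(sin(2*r)).
Then F(pi/4) - F(0) = (E) - (1) = -1 + E.

-1 + E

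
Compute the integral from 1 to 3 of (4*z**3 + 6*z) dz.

104

By the power rule, an antiderivative is F(z) = z**4 + 3*z**2.
Then F(3) - F(1) = (108) - (4) = 104.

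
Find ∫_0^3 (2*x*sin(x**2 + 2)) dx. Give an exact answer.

Let u = x**2 + 2, so du = 2*x dx. When x = 0, u = 2; when x = 3, u = 11.
The integral becomes ∫ sin(u) du from 2 to 11, with antiderivative -cos(u).
Back in x: F(x) = -cos(x**2 + 2).
Then F(3) - F(0) = (-cos(11)) - (-cos(2)) = cos(2) - cos(11).

cos(2) - cos(11)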